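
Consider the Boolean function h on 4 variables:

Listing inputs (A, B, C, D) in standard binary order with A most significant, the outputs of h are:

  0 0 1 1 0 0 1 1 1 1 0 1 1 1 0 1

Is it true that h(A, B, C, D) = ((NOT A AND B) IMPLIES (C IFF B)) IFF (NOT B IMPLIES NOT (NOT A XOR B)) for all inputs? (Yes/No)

No

Test each input against both h and the formula:
  A=0, B=0, C=0, D=0: formula gives 0, h = 0 ✓
  A=0, B=0, C=0, D=1: formula gives 0, h = 0 ✓
  A=0, B=0, C=1, D=0: formula gives 0, but h = 1 ✗
Since they disagree at (0,0,1,0), the expression is not a correct formula for h.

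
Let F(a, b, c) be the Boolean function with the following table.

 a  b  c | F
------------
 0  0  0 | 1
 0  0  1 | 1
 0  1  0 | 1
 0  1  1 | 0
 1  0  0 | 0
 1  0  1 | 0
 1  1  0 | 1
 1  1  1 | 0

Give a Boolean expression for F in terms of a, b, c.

The 1-rows are (0,0,0), (0,0,1), (0,1,0), (1,1,0). Each contributes one minterm — ¬a·¬b·¬c; ¬a·¬b·c; ¬a·b·¬c; a·b·¬c — and their disjunction is a sum-of-products form of F.

F(a, b, c) = ((((a' · b') · c') + ((a' · b') · c)) + ((a' · b) · c')) + ((a · b) · c')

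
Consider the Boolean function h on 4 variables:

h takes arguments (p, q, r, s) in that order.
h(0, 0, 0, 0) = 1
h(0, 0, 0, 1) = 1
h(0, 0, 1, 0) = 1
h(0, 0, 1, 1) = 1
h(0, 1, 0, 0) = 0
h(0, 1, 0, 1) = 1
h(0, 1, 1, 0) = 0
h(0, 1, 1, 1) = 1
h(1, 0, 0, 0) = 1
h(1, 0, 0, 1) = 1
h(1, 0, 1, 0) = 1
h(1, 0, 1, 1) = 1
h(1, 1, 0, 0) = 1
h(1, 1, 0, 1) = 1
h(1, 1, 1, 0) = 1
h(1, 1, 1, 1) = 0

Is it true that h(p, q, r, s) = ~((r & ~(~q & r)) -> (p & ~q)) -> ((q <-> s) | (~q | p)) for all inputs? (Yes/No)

No

Check the formula against h row by row:
  p=0, q=0, r=0, s=0: formula gives 1, h = 1 ✓
  p=0, q=0, r=0, s=1: formula gives 1, h = 1 ✓
  p=0, q=0, r=1, s=0: formula gives 1, h = 1 ✓
  p=0, q=0, r=1, s=1: formula gives 1, h = 1 ✓
  p=0, q=1, r=0, s=0: formula gives 1, but h = 0 ✗
Row (0,1,0,0) is a counterexample, so the formula is not equivalent to h.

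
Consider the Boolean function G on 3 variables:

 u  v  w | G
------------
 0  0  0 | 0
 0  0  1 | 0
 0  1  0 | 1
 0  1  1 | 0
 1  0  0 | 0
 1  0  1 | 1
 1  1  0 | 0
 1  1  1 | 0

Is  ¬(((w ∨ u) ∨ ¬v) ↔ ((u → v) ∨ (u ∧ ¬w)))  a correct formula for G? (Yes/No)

Test each input against both G and the formula:
  u=0, v=0, w=0: formula gives 0, G = 0 ✓
  u=0, v=0, w=1: formula gives 0, G = 0 ✓
  u=0, v=1, w=0: formula gives 1, G = 1 ✓
  u=0, v=1, w=1: formula gives 0, G = 0 ✓
  u=1, v=0, w=0: formula gives 0, G = 0 ✓
  … (the remaining 3 rows also agree.)
Every row agrees, so the formula is equivalent.

Yes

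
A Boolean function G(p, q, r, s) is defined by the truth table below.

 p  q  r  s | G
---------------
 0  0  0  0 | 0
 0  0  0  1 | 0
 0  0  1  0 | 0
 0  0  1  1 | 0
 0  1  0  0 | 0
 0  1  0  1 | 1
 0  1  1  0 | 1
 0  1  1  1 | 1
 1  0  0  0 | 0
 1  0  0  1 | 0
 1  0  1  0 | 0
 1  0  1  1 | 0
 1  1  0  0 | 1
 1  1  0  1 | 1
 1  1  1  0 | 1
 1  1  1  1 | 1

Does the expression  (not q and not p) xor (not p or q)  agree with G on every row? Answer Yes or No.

Test each input against both G and the formula:
  p=0, q=0, r=0, s=0: formula gives 0, G = 0 ✓
  p=0, q=0, r=0, s=1: formula gives 0, G = 0 ✓
  p=0, q=0, r=1, s=0: formula gives 0, G = 0 ✓
  p=0, q=0, r=1, s=1: formula gives 0, G = 0 ✓
  p=0, q=1, r=0, s=0: formula gives 1, but G = 0 ✗
A single disagreement suffices: at (0,1,0,0) they differ, so the formula does not compute G.

No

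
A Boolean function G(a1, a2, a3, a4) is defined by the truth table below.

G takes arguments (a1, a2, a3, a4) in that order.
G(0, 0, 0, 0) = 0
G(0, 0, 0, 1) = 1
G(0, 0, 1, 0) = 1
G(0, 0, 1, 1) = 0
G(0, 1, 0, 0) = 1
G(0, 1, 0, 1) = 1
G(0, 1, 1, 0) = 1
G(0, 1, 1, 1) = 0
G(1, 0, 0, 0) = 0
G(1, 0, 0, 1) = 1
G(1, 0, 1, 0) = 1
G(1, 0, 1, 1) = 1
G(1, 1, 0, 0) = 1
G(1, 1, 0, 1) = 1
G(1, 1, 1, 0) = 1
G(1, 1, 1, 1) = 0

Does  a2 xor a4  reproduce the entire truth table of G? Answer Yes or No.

No

Evaluate a2 xor a4 on each row and compare to G:
  a1=0, a2=0, a3=0, a4=0: formula gives 0, G = 0 ✓
  a1=0, a2=0, a3=0, a4=1: formula gives 1, G = 1 ✓
  a1=0, a2=0, a3=1, a4=0: formula gives 0, but G = 1 ✗
Since they disagree at (0,0,1,0), the expression is not a correct formula for G.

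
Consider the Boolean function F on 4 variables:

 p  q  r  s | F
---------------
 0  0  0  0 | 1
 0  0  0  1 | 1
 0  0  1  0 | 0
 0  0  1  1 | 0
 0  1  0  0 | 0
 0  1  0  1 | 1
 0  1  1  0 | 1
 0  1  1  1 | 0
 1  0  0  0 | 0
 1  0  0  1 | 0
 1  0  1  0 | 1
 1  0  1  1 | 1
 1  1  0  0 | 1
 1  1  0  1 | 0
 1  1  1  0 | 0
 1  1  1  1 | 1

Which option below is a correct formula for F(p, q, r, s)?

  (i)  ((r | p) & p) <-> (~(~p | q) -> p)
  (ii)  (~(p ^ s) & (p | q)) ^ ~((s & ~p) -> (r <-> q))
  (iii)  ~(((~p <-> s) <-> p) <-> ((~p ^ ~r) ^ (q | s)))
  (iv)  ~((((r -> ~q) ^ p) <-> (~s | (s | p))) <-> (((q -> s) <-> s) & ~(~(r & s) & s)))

iii

(i): at (0,0,0,0) it gives 0, but F = 1 — eliminated.
(ii): at (0,0,0,0) it gives 0, but F = 1 — eliminated.
(iv): at (0,0,1,0) it gives 1, but F = 0 — eliminated.
That leaves (iii). Evaluating it on every row reproduces the table of F exactly.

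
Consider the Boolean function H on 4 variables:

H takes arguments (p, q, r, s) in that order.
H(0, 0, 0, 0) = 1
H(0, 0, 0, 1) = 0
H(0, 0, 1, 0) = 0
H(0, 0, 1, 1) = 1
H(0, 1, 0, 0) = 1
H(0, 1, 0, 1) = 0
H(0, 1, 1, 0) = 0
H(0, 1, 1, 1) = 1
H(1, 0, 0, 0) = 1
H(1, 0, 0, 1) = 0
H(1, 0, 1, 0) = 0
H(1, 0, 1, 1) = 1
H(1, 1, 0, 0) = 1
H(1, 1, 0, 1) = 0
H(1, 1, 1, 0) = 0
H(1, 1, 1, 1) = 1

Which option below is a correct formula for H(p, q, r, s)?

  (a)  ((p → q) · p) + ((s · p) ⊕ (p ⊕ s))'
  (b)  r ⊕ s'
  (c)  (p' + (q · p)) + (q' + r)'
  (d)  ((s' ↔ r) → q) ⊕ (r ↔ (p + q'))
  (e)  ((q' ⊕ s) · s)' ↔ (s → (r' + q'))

(a) fails at (0,0,1,0): the formula yields 1, H is 0.
(c) fails at (0,0,0,1): the formula yields 1, H is 0.
(d) fails at (0,0,1,0): the formula yields 1, H is 0.
(e) fails at (0,0,0,1): the formula yields 1, H is 0.
That leaves (b). Evaluating it on every row reproduces the table of H exactly.

b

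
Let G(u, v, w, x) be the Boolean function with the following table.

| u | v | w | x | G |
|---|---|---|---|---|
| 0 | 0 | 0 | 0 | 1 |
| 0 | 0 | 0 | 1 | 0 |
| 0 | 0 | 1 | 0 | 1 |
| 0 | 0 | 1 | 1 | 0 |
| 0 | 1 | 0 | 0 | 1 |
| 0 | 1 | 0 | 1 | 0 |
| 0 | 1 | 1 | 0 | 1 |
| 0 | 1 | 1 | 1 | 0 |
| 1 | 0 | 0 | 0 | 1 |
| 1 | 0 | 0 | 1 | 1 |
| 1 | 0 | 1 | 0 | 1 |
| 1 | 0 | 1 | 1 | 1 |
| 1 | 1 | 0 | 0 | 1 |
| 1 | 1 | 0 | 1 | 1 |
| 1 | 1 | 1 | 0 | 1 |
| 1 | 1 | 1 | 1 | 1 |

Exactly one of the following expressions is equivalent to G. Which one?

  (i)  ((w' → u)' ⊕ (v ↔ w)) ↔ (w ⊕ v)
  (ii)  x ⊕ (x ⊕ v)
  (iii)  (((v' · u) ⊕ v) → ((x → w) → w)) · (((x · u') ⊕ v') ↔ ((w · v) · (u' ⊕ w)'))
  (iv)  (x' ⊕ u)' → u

iv

(i) disagrees with G on (0,0,0,1) (formula → 1, table → 0); rule it out.
(ii) disagrees with G on (0,0,0,0) (formula → 0, table → 1); rule it out.
(iii) disagrees with G on (0,0,0,0) (formula → 0, table → 1); rule it out.
Only (iv) survives; checking it on all 16 rows confirms it matches G.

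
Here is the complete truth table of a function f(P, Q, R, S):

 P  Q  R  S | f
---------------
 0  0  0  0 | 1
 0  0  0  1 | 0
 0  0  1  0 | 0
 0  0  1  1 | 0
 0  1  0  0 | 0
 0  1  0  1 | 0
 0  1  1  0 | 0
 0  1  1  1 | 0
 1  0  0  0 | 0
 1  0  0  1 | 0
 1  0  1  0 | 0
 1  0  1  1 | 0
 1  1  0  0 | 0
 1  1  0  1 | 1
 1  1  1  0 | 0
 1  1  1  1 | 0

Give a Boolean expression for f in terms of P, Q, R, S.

Collect the rows where f=1 — (0,0,0,0), (1,1,0,1) — and write one minterm per row: ¬P·¬Q·¬R·¬S, P·Q·¬R·S. Their union (logical OR) reproduces the table exactly.

f(P, Q, R, S) = (((P' · Q') · R') · S') + (((P · Q) · R') · S)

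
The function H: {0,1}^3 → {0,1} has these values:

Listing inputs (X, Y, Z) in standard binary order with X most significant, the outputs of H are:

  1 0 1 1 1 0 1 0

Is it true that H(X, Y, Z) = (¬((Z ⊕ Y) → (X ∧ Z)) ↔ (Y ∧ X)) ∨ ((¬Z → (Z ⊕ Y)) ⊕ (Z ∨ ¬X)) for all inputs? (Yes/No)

Check the formula against H row by row:
  X=0, Y=0, Z=0: formula gives 1, H = 1 ✓
  X=0, Y=0, Z=1: formula gives 0, H = 0 ✓
  X=0, Y=1, Z=0: formula gives 0, but H = 1 ✗
Since they disagree at (0,1,0), the expression is not a correct formula for H.

No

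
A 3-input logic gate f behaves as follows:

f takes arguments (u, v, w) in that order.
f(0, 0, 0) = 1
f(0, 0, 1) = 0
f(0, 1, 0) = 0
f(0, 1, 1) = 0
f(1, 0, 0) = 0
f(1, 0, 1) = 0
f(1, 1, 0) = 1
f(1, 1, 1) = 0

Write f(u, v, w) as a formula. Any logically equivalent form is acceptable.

f(u, v, w) = ((~u & ~v) & ~w) | ((u & v) & ~w)

The 1-rows are (0,0,0), (1,1,0). Each contributes one minterm — ¬u·¬v·¬w; u·v·¬w — and their disjunction is a sum-of-products form of f.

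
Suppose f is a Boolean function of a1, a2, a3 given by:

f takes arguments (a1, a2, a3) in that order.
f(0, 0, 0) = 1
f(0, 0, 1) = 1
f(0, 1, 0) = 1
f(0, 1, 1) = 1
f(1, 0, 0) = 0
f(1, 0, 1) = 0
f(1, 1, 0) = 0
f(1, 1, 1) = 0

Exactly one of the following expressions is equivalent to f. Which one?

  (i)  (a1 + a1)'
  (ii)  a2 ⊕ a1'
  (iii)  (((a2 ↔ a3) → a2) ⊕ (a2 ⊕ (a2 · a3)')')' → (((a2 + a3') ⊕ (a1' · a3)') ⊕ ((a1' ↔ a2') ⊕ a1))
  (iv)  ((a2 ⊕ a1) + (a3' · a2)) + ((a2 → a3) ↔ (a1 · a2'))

(ii) disagrees with f on (0,1,0) (formula → 0, table → 1); rule it out.
(iii) disagrees with f on (0,1,0) (formula → 0, table → 1); rule it out.
(iv) disagrees with f on (0,0,0) (formula → 0, table → 1); rule it out.
Only (i) survives; checking it on all 8 rows confirms it matches f.

i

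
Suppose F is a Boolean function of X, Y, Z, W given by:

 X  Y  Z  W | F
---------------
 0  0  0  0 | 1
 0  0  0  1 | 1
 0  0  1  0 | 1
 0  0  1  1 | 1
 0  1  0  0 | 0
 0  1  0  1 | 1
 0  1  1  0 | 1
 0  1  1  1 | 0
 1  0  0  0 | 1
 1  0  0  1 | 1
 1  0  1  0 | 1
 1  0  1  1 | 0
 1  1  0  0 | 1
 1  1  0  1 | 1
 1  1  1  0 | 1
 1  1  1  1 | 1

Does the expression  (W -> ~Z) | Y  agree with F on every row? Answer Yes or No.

Test each input against both F and the formula:
  X=0, Y=0, Z=0, W=0: formula gives 1, F = 1 ✓
  X=0, Y=0, Z=0, W=1: formula gives 1, F = 1 ✓
  X=0, Y=0, Z=1, W=0: formula gives 1, F = 1 ✓
  X=0, Y=0, Z=1, W=1: formula gives 0, but F = 1 ✗
Since they disagree at (0,0,1,1), the expression is not a correct formula for F.

No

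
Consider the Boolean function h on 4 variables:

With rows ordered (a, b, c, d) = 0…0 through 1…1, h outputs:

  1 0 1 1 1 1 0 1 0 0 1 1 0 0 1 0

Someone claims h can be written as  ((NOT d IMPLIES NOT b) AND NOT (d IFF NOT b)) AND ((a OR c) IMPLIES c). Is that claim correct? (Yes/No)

No

Test each input against both h and the formula:
  a=0, b=0, c=0, d=0: formula gives 1, h = 1 ✓
  a=0, b=0, c=0, d=1: formula gives 0, h = 0 ✓
  a=0, b=0, c=1, d=0: formula gives 1, h = 1 ✓
  a=0, b=0, c=1, d=1: formula gives 0, but h = 1 ✗
Since they disagree at (0,0,1,1), the expression is not a correct formula for h.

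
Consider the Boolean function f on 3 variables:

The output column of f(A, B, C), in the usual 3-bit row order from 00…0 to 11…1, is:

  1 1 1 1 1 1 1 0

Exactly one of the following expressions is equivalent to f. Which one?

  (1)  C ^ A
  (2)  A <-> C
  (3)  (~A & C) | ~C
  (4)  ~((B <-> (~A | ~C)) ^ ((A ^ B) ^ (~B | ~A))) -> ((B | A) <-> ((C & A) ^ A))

(1): at (0,0,0) it gives 0, but f = 1 — eliminated.
(2): at (0,0,1) it gives 0, but f = 1 — eliminated.
(3): at (1,0,1) it gives 0, but f = 1 — eliminated.
That leaves (4). Evaluating it on every row reproduces the table of f exactly.

4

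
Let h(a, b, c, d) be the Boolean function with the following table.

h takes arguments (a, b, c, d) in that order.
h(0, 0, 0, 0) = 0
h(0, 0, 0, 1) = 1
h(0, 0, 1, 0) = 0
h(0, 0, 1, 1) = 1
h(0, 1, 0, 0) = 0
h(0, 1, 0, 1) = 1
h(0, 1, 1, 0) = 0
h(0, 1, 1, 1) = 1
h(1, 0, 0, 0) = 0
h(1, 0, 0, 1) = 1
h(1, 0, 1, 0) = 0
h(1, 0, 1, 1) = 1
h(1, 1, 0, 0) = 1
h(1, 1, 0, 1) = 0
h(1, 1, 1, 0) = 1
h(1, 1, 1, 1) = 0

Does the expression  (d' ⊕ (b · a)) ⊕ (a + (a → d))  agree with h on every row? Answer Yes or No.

Evaluate (d' ⊕ (b · a)) ⊕ (a + (a → d)) on each row and compare to h:
  a=0, b=0, c=0, d=0: formula gives 0, h = 0 ✓
  a=0, b=0, c=0, d=1: formula gives 1, h = 1 ✓
  a=0, b=0, c=1, d=0: formula gives 0, h = 0 ✓
  a=0, b=0, c=1, d=1: formula gives 1, h = 1 ✓
  …and likewise for the remaining 12 rows.
Every row agrees, so the formula is equivalent.

Yes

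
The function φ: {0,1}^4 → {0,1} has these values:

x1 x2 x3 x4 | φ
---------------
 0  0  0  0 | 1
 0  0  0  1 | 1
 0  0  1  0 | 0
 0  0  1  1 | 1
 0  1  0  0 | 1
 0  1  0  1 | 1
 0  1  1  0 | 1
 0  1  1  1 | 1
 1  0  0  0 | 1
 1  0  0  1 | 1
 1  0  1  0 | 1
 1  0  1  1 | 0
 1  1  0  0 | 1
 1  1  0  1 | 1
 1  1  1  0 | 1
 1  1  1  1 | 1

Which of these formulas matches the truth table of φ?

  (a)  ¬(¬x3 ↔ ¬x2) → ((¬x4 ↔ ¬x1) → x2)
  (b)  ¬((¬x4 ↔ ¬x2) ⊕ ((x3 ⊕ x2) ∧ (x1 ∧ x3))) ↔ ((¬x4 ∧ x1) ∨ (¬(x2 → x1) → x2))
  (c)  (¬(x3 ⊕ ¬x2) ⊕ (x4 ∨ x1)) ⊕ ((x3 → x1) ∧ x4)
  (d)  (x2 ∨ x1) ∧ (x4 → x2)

a

(b) disagrees with φ on (0,0,0,0) (formula → 0, table → 1); rule it out.
(c) disagrees with φ on (0,0,0,0) (formula → 0, table → 1); rule it out.
(d) disagrees with φ on (0,0,0,0) (formula → 0, table → 1); rule it out.
That leaves (a). Evaluating it on every row reproduces the table of φ exactly.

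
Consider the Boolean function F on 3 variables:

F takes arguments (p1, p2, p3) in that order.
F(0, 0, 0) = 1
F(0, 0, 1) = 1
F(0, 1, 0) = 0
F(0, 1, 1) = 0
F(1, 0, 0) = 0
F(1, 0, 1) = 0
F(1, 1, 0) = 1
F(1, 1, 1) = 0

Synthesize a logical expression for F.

Collect the rows where F=1 — (0,0,0), (0,0,1), (1,1,0) — and write one minterm per row: ¬p1·¬p2·¬p3, ¬p1·¬p2·p3, p1·p2·¬p3. Their union (logical OR) reproduces the table exactly.

F(p1, p2, p3) = (((p1' · p2') · p3') + ((p1' · p2') · p3)) + ((p1 · p2) · p3')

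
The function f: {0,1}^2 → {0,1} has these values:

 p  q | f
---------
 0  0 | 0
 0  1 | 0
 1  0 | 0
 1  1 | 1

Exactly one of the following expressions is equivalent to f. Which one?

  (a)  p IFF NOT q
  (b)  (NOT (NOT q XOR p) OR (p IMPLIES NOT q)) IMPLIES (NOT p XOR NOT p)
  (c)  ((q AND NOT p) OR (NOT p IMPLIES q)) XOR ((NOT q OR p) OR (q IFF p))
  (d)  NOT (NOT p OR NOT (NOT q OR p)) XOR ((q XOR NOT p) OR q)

(a) disagrees with f on (0,1) (formula → 1, table → 0); rule it out.
(c) disagrees with f on (0,0) (formula → 1, table → 0); rule it out.
(d) disagrees with f on (0,0) (formula → 1, table → 0); rule it out.
(b) is the remaining candidate, and it agrees with f on all 4 inputs.

b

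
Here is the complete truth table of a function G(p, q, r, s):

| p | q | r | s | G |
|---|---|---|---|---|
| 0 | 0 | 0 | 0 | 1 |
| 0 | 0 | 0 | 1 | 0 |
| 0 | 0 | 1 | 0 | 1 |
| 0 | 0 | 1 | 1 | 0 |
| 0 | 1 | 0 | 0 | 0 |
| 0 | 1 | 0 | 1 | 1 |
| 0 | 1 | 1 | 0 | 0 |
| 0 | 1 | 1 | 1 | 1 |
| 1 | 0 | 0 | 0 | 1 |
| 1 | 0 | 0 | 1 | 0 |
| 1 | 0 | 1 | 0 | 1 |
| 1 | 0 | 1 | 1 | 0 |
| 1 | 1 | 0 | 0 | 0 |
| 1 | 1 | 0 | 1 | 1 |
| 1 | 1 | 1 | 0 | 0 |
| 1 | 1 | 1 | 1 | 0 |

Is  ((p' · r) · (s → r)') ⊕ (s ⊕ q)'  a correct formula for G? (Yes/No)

No

Check the formula against G row by row:
  p=0, q=0, r=0, s=0: formula gives 1, G = 1 ✓
  p=0, q=0, r=0, s=1: formula gives 0, G = 0 ✓
  p=0, q=0, r=1, s=0: formula gives 1, G = 1 ✓
  p=0, q=0, r=1, s=1: formula gives 0, G = 0 ✓
  …
  p=1, q=1, r=1, s=1: formula gives 1, but G = 0 ✗
A single disagreement suffices: at (1,1,1,1) they differ, so the formula does not compute G.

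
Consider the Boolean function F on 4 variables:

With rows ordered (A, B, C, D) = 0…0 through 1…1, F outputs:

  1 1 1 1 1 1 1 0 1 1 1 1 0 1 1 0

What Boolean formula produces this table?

F(A, B, C, D) = ~(((((~A & B) & C) & D) | (((A & B) & ~C) & ~D)) | (((A & B) & C) & D))

There are just 3 zero rows: (0,1,1,1), (1,1,0,0), (1,1,1,1). Their minterms are ¬A·B·C·D, A·B·¬C·¬D, A·B·C·D; the OR of those covers precisely the 0-outputs, and negating it yields F.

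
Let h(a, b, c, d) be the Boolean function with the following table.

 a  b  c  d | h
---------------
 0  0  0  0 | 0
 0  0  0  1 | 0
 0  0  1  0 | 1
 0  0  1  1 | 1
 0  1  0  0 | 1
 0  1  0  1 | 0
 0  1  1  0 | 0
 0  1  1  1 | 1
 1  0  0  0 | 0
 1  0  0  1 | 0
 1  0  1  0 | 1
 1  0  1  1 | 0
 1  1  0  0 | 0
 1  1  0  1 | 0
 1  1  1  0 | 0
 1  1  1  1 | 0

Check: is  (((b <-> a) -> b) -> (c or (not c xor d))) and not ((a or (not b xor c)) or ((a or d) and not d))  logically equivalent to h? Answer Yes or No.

Check the formula against h row by row:
  a=0, b=0, c=0, d=0: formula gives 0, h = 0 ✓
  a=0, b=0, c=0, d=1: formula gives 0, h = 0 ✓
  a=0, b=0, c=1, d=0: formula gives 1, h = 1 ✓
  a=0, b=0, c=1, d=1: formula gives 1, h = 1 ✓
  …
  a=0, b=1, c=1, d=1: formula gives 0, but h = 1 ✗
Since they disagree at (0,1,1,1), the expression is not a correct formula for h.

No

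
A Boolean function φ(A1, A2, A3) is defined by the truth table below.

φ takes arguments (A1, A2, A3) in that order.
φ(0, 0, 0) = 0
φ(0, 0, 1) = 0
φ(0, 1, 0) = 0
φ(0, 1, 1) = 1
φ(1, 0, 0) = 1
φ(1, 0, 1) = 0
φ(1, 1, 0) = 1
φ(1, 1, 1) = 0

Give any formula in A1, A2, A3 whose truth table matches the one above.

The 1-rows are (0,1,1), (1,0,0), (1,1,0). Each contributes one minterm — ¬A1·A2·A3; A1·¬A2·¬A3; A1·A2·¬A3 — and their disjunction is a sum-of-products form of φ.

φ(A1, A2, A3) = (((A1' · A2) · A3) + ((A1 · A2') · A3')) + ((A1 · A2) · A3')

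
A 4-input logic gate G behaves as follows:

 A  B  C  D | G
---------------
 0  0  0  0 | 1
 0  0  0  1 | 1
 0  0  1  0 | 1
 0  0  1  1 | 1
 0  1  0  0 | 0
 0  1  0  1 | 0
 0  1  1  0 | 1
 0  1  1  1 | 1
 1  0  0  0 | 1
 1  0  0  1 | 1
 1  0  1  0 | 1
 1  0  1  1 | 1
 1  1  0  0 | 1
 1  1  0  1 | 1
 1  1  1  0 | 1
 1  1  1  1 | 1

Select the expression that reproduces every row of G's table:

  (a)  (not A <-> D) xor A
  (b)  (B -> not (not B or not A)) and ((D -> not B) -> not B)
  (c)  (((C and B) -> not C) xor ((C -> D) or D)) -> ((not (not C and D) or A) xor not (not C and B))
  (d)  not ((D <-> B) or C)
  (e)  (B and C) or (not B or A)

e

(a) fails at (0,0,0,0): the formula yields 0, G is 1.
(b) fails at (0,1,1,0): the formula yields 0, G is 1.
(c) fails at (0,0,1,0): the formula yields 0, G is 1.
(d) fails at (0,0,0,0): the formula yields 0, G is 1.
Only (e) survives; checking it on all 16 rows confirms it matches G.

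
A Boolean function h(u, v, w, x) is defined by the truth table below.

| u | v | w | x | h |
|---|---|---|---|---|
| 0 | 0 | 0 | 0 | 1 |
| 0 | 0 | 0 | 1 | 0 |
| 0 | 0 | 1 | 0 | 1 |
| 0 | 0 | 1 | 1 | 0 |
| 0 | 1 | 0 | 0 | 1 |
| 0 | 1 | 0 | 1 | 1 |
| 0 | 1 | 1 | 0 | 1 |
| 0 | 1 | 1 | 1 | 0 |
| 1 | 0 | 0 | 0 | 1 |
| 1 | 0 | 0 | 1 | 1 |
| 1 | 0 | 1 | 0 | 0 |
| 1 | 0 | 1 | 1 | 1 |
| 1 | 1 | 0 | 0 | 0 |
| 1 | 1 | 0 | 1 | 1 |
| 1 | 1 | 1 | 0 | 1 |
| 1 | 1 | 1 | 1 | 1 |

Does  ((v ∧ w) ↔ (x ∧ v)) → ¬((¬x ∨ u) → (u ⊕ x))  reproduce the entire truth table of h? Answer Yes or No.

No

Evaluate ((v ∧ w) ↔ (x ∧ v)) → ¬((¬x ∨ u) → (u ⊕ x)) on each row and compare to h:
  u=0, v=0, w=0, x=0: formula gives 1, h = 1 ✓
  u=0, v=0, w=0, x=1: formula gives 0, h = 0 ✓
  u=0, v=0, w=1, x=0: formula gives 1, h = 1 ✓
  u=0, v=0, w=1, x=1: formula gives 0, h = 0 ✓
  …
  u=1, v=0, w=0, x=0: formula gives 0, but h = 1 ✗
A single disagreement suffices: at (1,0,0,0) they differ, so the formula does not compute h.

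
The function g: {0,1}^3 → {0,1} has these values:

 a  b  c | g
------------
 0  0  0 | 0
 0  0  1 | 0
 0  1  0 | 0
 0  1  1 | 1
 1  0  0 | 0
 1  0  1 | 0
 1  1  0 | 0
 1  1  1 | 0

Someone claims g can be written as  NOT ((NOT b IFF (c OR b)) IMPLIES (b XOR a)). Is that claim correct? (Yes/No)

Test each input against both g and the formula:
  a=0, b=0, c=0: formula gives 0, g = 0 ✓
  a=0, b=0, c=1: formula gives 1, but g = 0 ✗
A single disagreement suffices: at (0,0,1) they differ, so the formula does not compute g.

No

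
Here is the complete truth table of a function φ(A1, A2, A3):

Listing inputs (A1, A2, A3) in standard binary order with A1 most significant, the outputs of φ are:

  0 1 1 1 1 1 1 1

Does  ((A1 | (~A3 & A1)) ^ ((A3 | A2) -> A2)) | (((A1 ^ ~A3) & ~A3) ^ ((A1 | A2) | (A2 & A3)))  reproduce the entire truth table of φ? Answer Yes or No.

Test each input against both φ and the formula:
  A1=0, A2=0, A3=0: formula gives 1, but φ = 0 ✗
Row (0,0,0) is a counterexample, so the formula is not equivalent to φ.

No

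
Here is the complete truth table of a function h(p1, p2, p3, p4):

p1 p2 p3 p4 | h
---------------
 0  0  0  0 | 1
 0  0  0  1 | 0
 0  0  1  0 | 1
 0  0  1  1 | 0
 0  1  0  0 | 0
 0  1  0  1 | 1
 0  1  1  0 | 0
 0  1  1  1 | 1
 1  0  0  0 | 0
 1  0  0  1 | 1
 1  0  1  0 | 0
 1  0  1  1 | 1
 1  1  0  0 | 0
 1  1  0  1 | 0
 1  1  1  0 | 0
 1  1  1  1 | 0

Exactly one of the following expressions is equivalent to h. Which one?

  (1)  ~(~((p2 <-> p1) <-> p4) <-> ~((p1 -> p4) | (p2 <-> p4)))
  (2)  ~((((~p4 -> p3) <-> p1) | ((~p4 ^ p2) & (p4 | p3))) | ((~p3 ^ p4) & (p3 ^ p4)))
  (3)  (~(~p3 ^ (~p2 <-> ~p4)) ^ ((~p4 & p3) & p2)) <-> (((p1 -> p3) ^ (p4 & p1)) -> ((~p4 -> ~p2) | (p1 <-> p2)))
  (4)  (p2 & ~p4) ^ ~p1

(2) fails at (0,0,0,0): the formula yields 0, h is 1.
(3) fails at (0,0,1,0): the formula yields 0, h is 1.
(4) fails at (0,0,0,1): the formula yields 1, h is 0.
That leaves (1). Evaluating it on every row reproduces the table of h exactly.

1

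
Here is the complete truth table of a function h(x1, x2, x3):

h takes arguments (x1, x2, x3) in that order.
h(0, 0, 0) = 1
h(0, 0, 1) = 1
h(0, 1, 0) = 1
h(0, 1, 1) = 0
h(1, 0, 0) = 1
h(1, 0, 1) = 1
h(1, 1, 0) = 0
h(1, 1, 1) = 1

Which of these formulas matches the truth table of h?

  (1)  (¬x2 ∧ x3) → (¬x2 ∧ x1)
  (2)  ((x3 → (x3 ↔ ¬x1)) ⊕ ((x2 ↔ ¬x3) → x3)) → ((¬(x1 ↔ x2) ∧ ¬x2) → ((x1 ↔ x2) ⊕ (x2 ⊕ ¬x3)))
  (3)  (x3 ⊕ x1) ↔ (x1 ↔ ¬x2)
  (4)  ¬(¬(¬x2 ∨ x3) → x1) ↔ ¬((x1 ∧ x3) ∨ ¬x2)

(1) disagrees with h on (0,0,1) (formula → 0, table → 1); rule it out.
(2) disagrees with h on (0,1,1) (formula → 1, table → 0); rule it out.
(3) disagrees with h on (0,0,1) (formula → 0, table → 1); rule it out.
Only (4) survives; checking it on all 8 rows confirms it matches h.

4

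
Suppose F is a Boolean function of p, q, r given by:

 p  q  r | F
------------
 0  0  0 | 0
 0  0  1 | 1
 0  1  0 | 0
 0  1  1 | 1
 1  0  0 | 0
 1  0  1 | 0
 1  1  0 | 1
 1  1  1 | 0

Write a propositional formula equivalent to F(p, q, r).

The 1-rows are (0,0,1), (0,1,1), (1,1,0). Each contributes one minterm — ¬p·¬q·r; ¬p·q·r; p·q·¬r — and their disjunction is a sum-of-products form of F.

F(p, q, r) = (((~p & ~q) & r) | ((~p & q) & r)) | ((p & q) & ~r)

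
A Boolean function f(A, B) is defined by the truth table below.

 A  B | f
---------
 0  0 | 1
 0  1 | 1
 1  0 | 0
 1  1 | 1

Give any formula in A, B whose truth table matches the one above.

f is 0 on exactly one input, (1,0), whose minterm is A·¬B. So f is the negation of that single conjunction.

f(A, B) = not (A and not B)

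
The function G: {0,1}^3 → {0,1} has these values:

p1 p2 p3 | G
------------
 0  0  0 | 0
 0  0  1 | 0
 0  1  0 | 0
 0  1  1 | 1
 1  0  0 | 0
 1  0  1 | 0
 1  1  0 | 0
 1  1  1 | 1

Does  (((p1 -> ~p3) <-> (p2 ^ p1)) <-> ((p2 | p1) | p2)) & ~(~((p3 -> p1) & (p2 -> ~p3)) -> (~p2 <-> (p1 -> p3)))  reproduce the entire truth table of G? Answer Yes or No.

Test each input against both G and the formula:
  p1=0, p2=0, p3=0: formula gives 0, G = 0 ✓
  p1=0, p2=0, p3=1: formula gives 0, G = 0 ✓
  p1=0, p2=1, p3=0: formula gives 0, G = 0 ✓
  p1=0, p2=1, p3=1: formula gives 1, G = 1 ✓
  p1=1, p2=0, p3=0: formula gives 0, G = 0 ✓
  … (the remaining 3 rows also agree.)
No disagreement on any input; they are logically equivalent.

Yes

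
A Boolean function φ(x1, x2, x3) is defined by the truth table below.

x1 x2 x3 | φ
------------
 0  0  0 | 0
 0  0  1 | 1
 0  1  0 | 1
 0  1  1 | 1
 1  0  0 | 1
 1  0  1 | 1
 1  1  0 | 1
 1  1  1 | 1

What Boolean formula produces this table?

φ(x1, x2, x3) = (x1 | x2) | x3

The output is 1 whenever at least one input is 1 — the OR of all inputs.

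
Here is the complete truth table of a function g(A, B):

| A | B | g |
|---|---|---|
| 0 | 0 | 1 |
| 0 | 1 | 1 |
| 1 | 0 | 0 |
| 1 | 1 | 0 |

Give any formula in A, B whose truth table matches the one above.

g(A, B) = A'

The output is the negation of A.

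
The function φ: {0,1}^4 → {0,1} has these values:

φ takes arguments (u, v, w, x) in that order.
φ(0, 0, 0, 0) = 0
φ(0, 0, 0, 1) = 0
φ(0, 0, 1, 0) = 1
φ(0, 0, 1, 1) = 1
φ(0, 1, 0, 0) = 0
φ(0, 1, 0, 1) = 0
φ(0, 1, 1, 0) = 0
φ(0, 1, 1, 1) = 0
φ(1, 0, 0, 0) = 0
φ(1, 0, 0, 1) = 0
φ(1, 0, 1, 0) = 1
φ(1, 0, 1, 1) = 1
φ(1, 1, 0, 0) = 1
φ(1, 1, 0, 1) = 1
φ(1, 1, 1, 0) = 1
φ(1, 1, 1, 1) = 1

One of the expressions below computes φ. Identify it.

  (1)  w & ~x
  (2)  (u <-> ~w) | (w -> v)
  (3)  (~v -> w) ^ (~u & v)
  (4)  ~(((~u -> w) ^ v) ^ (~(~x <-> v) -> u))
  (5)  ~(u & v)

(1) fails at (0,0,1,1): the formula yields 0, φ is 1.
(2) fails at (0,0,0,0): the formula yields 1, φ is 0.
(4) fails at (0,0,0,0): the formula yields 1, φ is 0.
(5) fails at (0,0,0,0): the formula yields 1, φ is 0.
Only (3) survives; checking it on all 16 rows confirms it matches φ.

3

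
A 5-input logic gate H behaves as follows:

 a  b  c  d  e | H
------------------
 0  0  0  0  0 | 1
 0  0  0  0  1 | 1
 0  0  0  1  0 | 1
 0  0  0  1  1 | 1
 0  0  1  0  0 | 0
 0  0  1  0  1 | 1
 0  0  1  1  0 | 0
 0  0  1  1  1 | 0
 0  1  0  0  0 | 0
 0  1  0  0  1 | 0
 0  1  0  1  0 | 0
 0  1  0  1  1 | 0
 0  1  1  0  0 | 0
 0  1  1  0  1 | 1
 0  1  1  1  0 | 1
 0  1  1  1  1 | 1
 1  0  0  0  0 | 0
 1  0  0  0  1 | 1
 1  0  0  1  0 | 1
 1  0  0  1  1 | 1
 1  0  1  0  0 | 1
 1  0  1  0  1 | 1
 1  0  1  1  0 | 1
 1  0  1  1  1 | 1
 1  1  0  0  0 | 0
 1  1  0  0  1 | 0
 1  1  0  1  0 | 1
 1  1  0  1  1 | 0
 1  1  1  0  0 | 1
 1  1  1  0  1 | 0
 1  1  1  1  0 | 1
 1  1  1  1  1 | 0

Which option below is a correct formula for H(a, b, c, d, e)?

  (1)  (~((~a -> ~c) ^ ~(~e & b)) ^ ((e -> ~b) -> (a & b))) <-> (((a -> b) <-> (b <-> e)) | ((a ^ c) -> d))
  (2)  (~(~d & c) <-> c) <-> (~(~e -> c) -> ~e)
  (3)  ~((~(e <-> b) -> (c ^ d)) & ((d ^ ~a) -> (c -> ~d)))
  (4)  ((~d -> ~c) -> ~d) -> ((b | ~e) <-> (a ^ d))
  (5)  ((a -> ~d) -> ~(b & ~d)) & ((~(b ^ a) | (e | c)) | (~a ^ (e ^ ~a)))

(2) disagrees with H on (0,0,0,0,0) (formula → 0, table → 1); rule it out.
(3) disagrees with H on (0,0,0,0,0) (formula → 0, table → 1); rule it out.
(4) disagrees with H on (0,0,0,0,0) (formula → 0, table → 1); rule it out.
(5) disagrees with H on (0,0,1,0,0) (formula → 1, table → 0); rule it out.
(1) is the remaining candidate, and it agrees with H on all 32 inputs.

1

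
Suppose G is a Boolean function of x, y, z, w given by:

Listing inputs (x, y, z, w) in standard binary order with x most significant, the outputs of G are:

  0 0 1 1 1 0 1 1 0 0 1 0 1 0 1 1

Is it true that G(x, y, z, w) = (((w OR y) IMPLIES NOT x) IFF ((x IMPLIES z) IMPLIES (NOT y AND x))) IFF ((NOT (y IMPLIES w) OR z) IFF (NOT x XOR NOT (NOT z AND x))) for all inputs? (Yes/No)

Check the formula against G row by row:
  x=0, y=0, z=0, w=0: formula gives 0, G = 0 ✓
  x=0, y=0, z=0, w=1: formula gives 0, G = 0 ✓
  x=0, y=0, z=1, w=0: formula gives 1, G = 1 ✓
  x=0, y=0, z=1, w=1: formula gives 1, G = 1 ✓
  …
  x=1, y=0, z=0, w=0: formula gives 1, but G = 0 ✗
A single disagreement suffices: at (1,0,0,0) they differ, so the formula does not compute G.

No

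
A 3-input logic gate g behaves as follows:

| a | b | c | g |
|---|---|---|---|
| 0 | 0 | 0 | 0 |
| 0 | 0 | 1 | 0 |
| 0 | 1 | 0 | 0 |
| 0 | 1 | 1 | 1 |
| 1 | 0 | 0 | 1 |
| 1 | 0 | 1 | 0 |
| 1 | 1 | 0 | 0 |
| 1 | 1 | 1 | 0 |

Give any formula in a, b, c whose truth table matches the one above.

g=1 on 2 inputs: (0,1,1), (1,0,0). Reading each as a conjunction of literals (¬a·b·c, a·¬b·¬c) and taking the OR gives the canonical DNF.

g(a, b, c) = ((NOT a AND b) AND c) OR ((a AND NOT b) AND NOT c)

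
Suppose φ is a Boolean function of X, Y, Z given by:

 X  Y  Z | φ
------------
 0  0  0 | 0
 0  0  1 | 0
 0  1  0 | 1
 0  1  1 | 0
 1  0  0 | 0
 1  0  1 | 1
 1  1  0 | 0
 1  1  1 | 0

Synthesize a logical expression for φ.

φ(X, Y, Z) = ((not X and Y) and not Z) or ((X and not Y) and Z)

The 1-rows are (0,1,0), (1,0,1). Each contributes one minterm — ¬X·Y·¬Z; X·¬Y·Z — and their disjunction is a sum-of-products form of φ.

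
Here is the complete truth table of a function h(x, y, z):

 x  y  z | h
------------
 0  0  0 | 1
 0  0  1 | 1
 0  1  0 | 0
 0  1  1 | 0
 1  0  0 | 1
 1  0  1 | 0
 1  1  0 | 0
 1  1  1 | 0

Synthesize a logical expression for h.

h=1 on 3 inputs: (0,0,0), (0,0,1), (1,0,0). Reading each as a conjunction of literals (¬x·¬y·¬z, ¬x·¬y·z, x·¬y·¬z) and taking the OR gives the canonical DNF.

h(x, y, z) = (((x' · y') · z') + ((x' · y') · z)) + ((x · y') · z')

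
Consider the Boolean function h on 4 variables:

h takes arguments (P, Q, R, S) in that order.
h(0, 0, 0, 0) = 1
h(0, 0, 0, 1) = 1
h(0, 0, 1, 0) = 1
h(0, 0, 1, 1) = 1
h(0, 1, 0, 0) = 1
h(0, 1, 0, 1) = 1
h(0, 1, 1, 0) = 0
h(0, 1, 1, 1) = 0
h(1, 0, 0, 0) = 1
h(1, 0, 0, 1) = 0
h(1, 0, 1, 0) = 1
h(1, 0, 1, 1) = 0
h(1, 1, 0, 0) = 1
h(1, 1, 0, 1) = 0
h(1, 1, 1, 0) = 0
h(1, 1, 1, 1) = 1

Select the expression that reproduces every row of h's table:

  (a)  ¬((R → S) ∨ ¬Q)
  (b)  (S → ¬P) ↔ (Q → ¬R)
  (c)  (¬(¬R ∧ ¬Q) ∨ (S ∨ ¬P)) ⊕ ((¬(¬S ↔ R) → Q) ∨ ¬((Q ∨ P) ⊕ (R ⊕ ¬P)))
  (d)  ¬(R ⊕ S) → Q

b

(a) disagrees with h on (0,0,0,0) (formula → 0, table → 1); rule it out.
(c) disagrees with h on (0,0,0,1) (formula → 0, table → 1); rule it out.
(d) disagrees with h on (0,0,0,0) (formula → 0, table → 1); rule it out.
(b) is the remaining candidate, and it agrees with h on all 16 inputs.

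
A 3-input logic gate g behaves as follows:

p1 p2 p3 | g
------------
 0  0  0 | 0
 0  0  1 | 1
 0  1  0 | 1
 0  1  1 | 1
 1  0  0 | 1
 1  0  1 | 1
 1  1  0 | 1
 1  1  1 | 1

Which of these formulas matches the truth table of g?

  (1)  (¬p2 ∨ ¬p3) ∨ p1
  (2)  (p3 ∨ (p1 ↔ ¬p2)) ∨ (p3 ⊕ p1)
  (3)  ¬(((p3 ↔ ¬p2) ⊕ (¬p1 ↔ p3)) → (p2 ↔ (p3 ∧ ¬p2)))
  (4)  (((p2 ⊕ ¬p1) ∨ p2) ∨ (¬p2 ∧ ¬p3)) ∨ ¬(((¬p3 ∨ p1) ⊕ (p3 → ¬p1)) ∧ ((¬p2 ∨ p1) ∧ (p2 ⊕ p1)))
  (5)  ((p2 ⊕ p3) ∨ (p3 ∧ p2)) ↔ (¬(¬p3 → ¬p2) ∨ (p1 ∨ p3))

2

(1): at (0,0,0) it gives 1, but g = 0 — eliminated.
(3): at (0,0,1) it gives 0, but g = 1 — eliminated.
(4): at (0,0,0) it gives 1, but g = 0 — eliminated.
(5): at (0,0,0) it gives 1, but g = 0 — eliminated.
(2) is the remaining candidate, and it agrees with g on all 8 inputs.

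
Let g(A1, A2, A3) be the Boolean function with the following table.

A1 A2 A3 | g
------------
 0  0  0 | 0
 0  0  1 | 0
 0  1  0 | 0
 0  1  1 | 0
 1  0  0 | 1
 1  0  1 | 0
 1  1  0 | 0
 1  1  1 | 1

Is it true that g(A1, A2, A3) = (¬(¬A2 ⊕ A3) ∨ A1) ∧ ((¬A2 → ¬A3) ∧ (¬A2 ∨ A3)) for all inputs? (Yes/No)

Test each input against both g and the formula:
  A1=0, A2=0, A3=0: formula gives 0, g = 0 ✓
  A1=0, A2=0, A3=1: formula gives 0, g = 0 ✓
  A1=0, A2=1, A3=0: formula gives 0, g = 0 ✓
  A1=0, A2=1, A3=1: formula gives 0, g = 0 ✓
  A1=1, A2=0, A3=0: formula gives 1, g = 1 ✓
  … (the remaining 3 rows also agree.)
No disagreement on any input; they are logically equivalent.

Yes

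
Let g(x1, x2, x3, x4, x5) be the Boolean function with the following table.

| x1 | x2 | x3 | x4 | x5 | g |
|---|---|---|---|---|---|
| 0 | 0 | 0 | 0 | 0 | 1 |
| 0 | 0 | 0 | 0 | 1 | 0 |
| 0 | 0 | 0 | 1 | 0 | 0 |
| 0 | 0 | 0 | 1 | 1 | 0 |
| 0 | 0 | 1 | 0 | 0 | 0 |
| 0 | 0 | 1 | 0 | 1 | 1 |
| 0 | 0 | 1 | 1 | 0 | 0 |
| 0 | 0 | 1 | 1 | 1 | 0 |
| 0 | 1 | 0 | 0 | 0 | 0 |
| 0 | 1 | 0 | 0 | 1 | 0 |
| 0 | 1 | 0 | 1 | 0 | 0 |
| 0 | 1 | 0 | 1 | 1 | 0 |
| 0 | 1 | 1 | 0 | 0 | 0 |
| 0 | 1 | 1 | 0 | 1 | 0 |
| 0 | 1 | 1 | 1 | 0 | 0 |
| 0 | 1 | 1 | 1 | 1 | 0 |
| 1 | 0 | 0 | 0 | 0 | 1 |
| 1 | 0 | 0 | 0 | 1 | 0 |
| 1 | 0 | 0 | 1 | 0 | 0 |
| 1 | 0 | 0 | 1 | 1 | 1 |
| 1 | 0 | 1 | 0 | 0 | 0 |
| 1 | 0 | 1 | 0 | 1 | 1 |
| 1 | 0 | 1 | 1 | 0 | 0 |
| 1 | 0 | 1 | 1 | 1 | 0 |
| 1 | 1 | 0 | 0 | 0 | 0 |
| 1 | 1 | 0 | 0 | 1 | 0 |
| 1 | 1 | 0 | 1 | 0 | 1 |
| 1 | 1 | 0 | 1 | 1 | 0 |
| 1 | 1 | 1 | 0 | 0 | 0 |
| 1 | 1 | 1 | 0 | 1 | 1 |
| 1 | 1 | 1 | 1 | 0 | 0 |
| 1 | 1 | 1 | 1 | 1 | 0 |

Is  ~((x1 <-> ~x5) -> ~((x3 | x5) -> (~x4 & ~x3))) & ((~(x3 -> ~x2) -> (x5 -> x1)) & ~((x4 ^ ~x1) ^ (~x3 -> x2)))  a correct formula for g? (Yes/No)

Check the formula against g row by row:
  x1=0, x2=0, x3=0, x4=0, x5=0: formula gives 0, but g = 1 ✗
Since they disagree at (0,0,0,0,0), the expression is not a correct formula for g.

No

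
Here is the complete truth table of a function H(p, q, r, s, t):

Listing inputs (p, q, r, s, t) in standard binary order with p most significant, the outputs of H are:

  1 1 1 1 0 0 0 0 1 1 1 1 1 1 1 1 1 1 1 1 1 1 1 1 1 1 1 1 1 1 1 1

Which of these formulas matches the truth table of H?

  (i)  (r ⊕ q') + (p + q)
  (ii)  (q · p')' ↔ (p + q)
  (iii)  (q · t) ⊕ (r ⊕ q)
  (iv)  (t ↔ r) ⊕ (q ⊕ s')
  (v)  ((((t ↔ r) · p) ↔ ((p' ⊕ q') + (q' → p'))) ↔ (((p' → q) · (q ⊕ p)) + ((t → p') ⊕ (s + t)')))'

(ii) disagrees with H on (0,0,0,0,0) (formula → 0, table → 1); rule it out.
(iii) disagrees with H on (0,0,0,0,0) (formula → 0, table → 1); rule it out.
(iv) disagrees with H on (0,0,0,0,0) (formula → 0, table → 1); rule it out.
(v) disagrees with H on (0,0,0,0,0) (formula → 0, table → 1); rule it out.
(i) is the remaining candidate, and it agrees with H on all 32 inputs.

i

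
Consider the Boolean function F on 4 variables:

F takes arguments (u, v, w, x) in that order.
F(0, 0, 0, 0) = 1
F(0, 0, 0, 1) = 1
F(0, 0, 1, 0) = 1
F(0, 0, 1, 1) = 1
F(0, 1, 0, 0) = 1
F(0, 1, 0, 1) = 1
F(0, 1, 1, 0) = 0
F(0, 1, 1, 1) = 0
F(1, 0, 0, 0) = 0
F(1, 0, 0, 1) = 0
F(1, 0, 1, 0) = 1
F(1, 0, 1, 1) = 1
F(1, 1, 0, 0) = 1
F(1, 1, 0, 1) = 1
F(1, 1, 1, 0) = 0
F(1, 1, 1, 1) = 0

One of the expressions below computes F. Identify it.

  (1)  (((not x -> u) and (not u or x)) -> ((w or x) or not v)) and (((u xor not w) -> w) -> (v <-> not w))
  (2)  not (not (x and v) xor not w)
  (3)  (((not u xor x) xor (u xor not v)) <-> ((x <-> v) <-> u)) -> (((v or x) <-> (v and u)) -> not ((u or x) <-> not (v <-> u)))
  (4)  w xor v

1

(2): at (0,0,1,0) it gives 0, but F = 1 — eliminated.
(3): at (0,0,0,0) it gives 0, but F = 1 — eliminated.
(4): at (0,0,0,0) it gives 0, but F = 1 — eliminated.
Only (1) survives; checking it on all 16 rows confirms it matches F.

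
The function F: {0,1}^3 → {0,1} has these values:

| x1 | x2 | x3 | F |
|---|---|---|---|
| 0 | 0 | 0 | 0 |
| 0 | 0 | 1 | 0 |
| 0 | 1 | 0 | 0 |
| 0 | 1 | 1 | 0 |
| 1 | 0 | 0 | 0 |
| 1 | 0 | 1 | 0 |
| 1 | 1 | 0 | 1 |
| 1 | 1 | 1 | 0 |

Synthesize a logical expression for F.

F(x1, x2, x3) = (x1 and x2) and not x3

F is 1 on exactly one input, (1,1,0), whose minterm is x1·x2·¬x3. So F is just that conjunction.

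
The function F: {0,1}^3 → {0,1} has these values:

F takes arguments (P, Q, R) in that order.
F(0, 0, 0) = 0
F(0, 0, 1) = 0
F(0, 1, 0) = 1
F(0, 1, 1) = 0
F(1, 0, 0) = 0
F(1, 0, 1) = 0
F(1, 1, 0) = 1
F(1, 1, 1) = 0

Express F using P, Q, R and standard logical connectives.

F(P, Q, R) = ((¬P ∧ Q) ∧ ¬R) ∨ ((P ∧ Q) ∧ ¬R)

F=1 on 2 inputs: (0,1,0), (1,1,0). Reading each as a conjunction of literals (¬P·Q·¬R, P·Q·¬R) and taking the OR gives the canonical DNF.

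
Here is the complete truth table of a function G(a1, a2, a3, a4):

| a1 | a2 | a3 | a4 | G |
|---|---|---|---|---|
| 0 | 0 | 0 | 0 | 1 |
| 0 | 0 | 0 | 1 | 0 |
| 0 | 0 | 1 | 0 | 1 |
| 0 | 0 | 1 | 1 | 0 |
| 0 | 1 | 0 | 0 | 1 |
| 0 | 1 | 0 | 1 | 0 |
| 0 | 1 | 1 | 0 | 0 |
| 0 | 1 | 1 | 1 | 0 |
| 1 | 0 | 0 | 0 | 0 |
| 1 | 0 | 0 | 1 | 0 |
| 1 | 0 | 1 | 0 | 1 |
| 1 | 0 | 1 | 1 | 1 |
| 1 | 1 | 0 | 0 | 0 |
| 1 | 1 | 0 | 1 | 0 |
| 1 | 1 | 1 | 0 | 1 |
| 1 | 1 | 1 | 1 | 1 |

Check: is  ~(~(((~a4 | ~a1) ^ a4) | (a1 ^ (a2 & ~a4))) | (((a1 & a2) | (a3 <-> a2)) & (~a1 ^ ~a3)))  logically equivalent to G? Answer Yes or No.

Test each input against both G and the formula:
  a1=0, a2=0, a3=0, a4=0: formula gives 1, G = 1 ✓
  a1=0, a2=0, a3=0, a4=1: formula gives 0, G = 0 ✓
  a1=0, a2=0, a3=1, a4=0: formula gives 1, G = 1 ✓
  a1=0, a2=0, a3=1, a4=1: formula gives 0, G = 0 ✓
  …and likewise for the remaining 12 rows.
No disagreement on any input; they are logically equivalent.

Yes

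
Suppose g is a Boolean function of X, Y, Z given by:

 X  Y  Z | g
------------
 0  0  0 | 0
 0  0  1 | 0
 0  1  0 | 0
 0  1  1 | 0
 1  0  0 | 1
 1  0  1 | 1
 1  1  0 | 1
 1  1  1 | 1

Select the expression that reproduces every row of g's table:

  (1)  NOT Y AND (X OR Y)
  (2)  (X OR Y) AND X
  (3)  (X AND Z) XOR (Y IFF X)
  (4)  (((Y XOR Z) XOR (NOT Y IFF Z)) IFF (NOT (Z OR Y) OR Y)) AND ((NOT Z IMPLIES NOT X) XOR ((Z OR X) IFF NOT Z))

2

(1): at (1,1,0) it gives 0, but g = 1 — eliminated.
(3): at (0,0,0) it gives 1, but g = 0 — eliminated.
(4): at (0,0,1) it gives 1, but g = 0 — eliminated.
That leaves (2). Evaluating it on every row reproduces the table of g exactly.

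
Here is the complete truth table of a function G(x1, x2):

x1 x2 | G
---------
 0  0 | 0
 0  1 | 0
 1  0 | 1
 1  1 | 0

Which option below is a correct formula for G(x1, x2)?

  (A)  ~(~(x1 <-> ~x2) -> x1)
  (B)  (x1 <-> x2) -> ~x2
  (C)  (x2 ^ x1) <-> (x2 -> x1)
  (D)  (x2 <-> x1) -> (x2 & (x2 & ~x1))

(A) fails at (0,0): the formula yields 1, G is 0.
(B) fails at (0,0): the formula yields 1, G is 0.
(D) fails at (0,1): the formula yields 1, G is 0.
That leaves (C). Evaluating it on every row reproduces the table of G exactly.

C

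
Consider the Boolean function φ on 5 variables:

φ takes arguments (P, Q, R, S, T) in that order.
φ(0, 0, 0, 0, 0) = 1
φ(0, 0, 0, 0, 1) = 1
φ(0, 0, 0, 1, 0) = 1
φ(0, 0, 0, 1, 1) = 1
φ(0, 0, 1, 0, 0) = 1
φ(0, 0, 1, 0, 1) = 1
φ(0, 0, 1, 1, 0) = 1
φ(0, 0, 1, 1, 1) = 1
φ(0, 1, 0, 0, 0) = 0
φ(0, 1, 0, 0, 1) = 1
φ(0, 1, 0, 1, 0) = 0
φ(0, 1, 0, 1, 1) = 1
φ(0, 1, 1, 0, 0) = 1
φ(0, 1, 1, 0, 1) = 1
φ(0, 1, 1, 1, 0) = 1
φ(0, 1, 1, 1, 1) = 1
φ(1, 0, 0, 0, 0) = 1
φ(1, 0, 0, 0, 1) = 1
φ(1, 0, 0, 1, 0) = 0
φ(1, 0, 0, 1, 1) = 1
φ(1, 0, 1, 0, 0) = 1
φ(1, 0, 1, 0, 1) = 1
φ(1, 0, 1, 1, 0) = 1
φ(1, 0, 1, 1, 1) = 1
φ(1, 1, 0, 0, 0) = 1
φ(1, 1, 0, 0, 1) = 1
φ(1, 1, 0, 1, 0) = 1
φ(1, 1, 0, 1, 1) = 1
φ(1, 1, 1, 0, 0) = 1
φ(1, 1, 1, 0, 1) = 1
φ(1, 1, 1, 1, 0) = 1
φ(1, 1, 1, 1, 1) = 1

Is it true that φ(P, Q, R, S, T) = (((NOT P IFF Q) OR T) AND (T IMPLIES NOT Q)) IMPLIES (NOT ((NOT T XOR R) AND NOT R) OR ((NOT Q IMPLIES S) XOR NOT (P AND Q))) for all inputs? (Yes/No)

Yes

Check the formula against φ row by row:
  P=0, Q=0, R=0, S=0, T=0: formula gives 1, φ = 1 ✓
  P=0, Q=0, R=0, S=0, T=1: formula gives 1, φ = 1 ✓
  P=0, Q=0, R=0, S=1, T=0: formula gives 1, φ = 1 ✓
  P=0, Q=0, R=0, S=1, T=1: formula gives 1, φ = 1 ✓
  …and likewise for the remaining 28 rows.
Every row agrees, so the formula is equivalent.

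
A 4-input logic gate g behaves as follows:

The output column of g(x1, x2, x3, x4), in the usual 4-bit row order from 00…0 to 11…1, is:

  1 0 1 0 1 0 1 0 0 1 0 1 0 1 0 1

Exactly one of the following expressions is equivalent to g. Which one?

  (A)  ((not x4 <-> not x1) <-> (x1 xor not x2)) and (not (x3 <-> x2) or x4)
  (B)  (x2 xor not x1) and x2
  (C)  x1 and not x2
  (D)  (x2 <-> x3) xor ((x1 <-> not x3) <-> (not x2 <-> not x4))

D

(A) disagrees with g on (0,0,0,0) (formula → 0, table → 1); rule it out.
(B) disagrees with g on (0,0,0,0) (formula → 0, table → 1); rule it out.
(C) disagrees with g on (0,0,0,0) (formula → 0, table → 1); rule it out.
Only (D) survives; checking it on all 16 rows confirms it matches g.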